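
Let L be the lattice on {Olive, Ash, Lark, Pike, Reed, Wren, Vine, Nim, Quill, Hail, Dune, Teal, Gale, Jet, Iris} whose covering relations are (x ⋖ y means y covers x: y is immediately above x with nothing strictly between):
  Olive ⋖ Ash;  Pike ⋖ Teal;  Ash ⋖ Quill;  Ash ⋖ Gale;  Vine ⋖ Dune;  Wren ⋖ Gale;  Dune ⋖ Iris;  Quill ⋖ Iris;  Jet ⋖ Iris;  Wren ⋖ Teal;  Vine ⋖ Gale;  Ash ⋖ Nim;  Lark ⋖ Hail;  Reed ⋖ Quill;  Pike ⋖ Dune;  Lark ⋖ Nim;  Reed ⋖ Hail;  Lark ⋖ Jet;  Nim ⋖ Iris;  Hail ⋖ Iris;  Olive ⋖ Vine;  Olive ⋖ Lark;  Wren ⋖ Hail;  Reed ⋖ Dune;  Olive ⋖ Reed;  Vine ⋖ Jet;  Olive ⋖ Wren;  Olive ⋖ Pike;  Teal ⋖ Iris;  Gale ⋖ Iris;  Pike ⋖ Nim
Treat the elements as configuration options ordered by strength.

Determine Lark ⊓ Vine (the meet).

Common lower bounds of {Lark, Vine}: Olive.
The greatest among these is Olive.

Olive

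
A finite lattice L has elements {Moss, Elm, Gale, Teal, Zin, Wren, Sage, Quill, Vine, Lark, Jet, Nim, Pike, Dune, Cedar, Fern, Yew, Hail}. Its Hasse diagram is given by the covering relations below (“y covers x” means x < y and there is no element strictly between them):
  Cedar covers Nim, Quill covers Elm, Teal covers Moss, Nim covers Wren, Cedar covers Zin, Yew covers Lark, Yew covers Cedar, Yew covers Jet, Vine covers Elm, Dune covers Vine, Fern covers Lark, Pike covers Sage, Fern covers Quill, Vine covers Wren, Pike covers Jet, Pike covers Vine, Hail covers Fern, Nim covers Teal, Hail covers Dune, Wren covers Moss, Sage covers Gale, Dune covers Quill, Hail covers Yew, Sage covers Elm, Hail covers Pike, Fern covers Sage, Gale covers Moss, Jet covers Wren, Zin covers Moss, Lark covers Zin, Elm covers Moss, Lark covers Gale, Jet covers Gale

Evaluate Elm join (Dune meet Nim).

Vine

Dune ∧ Nim = Wren
Elm ∨ Wren = Vine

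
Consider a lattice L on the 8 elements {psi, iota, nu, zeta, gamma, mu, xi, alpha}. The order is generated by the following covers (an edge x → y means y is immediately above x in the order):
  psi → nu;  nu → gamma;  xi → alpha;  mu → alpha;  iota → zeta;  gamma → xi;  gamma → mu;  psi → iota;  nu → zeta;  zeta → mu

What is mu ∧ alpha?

Common lower bounds of {mu, alpha}: gamma, iota, mu, nu, psi, zeta.
The greatest among these is mu.

mu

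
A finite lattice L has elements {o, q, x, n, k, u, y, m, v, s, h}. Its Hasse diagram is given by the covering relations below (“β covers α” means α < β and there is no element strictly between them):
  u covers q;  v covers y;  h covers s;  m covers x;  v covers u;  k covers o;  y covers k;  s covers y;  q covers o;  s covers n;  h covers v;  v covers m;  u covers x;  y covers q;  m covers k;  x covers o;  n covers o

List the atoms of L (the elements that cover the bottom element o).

k, n, q, x

The atoms are exactly the elements that cover o: k, n, q, x.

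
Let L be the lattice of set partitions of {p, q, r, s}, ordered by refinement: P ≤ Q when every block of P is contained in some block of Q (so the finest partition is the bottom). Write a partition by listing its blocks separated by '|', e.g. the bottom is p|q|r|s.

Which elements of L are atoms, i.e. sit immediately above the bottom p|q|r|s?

The atoms are exactly the elements that cover p|q|r|s: pq|r|s, pr|q|s, ps|q|r, p|qr|s, p|qs|r, p|q|rs.

pq|r|s, pr|q|s, ps|q|r, p|qr|s, p|qs|r, p|q|rs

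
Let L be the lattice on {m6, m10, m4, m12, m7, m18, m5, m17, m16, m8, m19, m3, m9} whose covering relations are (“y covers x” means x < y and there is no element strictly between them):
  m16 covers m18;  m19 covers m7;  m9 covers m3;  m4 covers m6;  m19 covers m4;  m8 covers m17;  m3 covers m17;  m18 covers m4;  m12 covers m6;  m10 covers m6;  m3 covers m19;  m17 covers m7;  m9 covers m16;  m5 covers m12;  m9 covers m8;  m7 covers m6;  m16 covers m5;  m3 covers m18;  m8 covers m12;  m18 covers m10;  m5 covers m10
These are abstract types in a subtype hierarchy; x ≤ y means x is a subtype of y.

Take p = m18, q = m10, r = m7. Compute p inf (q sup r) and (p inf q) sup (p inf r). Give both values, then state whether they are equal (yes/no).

m18; m10; no

q sup r = m3, so p inf (q sup r) = m18 inf m3 = m18.
p inf q = m10 and p inf r = m6, so (p inf q) sup (p inf r) = m10 sup m6 = m10.
Equal: no.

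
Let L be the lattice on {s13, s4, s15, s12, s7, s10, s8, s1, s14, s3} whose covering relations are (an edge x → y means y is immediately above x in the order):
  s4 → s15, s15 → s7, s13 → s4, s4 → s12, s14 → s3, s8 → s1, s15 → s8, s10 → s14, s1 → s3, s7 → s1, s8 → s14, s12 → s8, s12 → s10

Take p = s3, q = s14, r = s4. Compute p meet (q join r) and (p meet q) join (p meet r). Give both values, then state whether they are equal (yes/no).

q join r = s14, so p meet (q join r) = s3 meet s14 = s14.
p meet q = s14 and p meet r = s4, so (p meet q) join (p meet r) = s14 join s4 = s14.
Equal: yes.

s14; s14; yes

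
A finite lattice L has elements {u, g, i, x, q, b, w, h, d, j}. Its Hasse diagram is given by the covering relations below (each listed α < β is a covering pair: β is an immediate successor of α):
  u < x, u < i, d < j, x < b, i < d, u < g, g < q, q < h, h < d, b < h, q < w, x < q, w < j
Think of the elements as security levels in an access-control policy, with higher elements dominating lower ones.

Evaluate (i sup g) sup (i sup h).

d

i ∨ g = d
i ∨ h = d
d ∨ d = d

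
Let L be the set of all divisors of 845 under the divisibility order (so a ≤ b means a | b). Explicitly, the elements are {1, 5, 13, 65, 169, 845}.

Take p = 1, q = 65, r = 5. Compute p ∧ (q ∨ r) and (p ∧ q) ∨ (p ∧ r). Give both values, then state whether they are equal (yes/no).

1; 1; yes

q ∨ r = 65, so p ∧ (q ∨ r) = 1 ∧ 65 = 1.
p ∧ q = 1 and p ∧ r = 1, so (p ∧ q) ∨ (p ∧ r) = 1 ∨ 1 = 1.
Equal: yes.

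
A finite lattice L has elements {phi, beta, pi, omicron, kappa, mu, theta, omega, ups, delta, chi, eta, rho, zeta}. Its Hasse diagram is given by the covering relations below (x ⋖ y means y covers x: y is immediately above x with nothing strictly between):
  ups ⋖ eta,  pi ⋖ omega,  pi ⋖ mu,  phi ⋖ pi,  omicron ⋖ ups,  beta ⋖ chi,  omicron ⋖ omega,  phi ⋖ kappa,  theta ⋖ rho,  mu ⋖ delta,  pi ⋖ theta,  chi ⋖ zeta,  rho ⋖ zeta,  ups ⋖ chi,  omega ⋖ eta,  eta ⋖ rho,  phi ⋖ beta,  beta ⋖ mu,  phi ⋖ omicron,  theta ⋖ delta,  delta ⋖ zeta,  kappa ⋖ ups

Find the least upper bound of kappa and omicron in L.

Common upper bounds of {kappa, omicron}: chi, eta, rho, ups, zeta.
The least among these is ups.

ups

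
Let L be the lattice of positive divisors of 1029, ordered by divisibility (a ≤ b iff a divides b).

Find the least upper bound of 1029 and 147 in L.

In the divisibility order, the join is the least common multiple: lcm(1029, 147) = 1029.

1029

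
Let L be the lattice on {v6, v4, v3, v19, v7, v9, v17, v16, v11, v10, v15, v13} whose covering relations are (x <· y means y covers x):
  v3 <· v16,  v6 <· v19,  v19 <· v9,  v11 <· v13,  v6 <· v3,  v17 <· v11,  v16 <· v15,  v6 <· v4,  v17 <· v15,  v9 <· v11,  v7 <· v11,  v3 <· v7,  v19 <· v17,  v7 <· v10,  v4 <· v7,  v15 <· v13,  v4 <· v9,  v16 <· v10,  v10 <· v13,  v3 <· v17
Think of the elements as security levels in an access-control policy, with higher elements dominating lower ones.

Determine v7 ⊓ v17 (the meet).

v3

Common lower bounds of {v7, v17}: v3, v6.
The greatest among these is v3.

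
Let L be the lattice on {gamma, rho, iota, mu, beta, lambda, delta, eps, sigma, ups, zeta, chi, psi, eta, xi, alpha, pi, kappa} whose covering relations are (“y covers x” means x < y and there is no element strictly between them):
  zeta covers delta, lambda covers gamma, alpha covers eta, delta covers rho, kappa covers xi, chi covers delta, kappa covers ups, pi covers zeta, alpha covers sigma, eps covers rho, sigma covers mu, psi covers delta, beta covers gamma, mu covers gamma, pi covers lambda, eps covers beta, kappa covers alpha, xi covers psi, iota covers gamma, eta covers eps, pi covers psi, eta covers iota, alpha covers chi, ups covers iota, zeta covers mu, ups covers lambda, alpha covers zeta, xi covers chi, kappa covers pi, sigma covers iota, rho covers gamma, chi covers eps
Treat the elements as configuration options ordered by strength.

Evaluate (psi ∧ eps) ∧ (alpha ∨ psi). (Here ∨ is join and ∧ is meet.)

rho

psi ∧ eps = rho
alpha ∨ psi = kappa
rho ∧ kappa = rho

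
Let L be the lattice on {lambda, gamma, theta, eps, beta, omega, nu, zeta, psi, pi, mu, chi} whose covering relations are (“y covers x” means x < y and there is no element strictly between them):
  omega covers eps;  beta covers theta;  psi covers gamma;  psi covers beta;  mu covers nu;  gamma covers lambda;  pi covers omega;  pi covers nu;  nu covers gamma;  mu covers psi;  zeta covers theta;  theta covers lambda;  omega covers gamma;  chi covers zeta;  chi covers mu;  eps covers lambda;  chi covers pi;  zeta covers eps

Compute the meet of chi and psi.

psi

Common lower bounds of {chi, psi}: beta, gamma, lambda, psi, theta.
The greatest among these is psi.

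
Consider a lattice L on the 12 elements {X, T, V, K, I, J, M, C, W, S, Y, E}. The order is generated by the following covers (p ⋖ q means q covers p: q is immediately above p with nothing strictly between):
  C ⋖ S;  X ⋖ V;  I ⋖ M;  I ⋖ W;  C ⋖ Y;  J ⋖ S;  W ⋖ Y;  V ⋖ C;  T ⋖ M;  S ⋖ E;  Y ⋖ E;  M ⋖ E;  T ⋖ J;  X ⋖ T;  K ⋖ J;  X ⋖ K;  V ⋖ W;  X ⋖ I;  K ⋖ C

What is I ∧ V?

Common lower bounds of {I, V}: X.
The greatest among these is X.

X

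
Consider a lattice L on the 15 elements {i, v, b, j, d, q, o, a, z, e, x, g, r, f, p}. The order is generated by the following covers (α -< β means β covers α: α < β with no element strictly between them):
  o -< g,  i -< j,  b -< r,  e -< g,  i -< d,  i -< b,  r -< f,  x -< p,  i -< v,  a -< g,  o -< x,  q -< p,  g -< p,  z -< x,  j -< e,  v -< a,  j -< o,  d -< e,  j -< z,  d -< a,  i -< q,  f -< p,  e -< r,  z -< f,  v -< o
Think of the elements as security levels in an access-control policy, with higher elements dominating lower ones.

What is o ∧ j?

Common lower bounds of {o, j}: i, j.
The greatest among these is j.

j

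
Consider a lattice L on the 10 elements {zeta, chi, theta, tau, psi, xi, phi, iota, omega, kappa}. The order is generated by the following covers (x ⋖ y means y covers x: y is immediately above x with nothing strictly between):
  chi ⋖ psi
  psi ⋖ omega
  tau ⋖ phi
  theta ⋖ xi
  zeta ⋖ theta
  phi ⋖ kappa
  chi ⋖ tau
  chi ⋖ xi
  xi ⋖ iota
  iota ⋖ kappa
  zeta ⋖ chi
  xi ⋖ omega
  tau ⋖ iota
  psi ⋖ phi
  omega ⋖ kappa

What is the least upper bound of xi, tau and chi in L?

iota

Common upper bounds of {xi, tau, chi}: iota, kappa.
The least among these is iota.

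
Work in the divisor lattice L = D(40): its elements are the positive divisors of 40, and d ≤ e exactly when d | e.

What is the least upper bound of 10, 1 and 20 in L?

20

In the divisibility order, the join is the least common multiple: lcm(10, 1, 20) = 20.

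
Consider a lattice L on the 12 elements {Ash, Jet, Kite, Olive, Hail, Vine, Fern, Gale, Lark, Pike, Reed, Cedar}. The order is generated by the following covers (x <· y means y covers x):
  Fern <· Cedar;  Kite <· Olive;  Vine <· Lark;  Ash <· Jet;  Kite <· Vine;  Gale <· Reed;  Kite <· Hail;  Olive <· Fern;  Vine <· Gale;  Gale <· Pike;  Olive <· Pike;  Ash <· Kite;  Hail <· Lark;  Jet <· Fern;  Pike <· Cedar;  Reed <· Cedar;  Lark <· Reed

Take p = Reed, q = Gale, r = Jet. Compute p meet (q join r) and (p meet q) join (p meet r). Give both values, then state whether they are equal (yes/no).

q join r = Cedar, so p meet (q join r) = Reed meet Cedar = Reed.
p meet q = Gale and p meet r = Ash, so (p meet q) join (p meet r) = Gale join Ash = Gale.
Equal: no.

Reed; Gale; no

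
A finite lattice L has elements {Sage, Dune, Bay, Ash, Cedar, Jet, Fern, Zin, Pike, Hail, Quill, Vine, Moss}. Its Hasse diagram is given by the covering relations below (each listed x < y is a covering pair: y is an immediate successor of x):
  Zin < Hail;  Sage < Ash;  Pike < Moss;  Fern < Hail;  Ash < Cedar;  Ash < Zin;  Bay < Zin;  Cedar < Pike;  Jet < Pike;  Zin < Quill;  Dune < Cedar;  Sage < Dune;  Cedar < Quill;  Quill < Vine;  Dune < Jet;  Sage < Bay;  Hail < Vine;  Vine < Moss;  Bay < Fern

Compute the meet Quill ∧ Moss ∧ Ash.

Ash

Common lower bounds of {Quill, Moss, Ash}: Ash, Sage.
The greatest among these is Ash.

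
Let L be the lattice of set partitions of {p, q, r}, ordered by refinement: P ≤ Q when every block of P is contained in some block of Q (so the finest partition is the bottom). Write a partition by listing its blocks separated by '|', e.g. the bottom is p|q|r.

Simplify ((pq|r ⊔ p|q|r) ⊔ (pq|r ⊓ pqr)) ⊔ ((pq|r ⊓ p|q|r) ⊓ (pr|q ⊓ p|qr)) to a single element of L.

pq|r

pq|r ∨ p|q|r = pq|r
pq|r ∧ pqr = pq|r
pq|r ∨ pq|r = pq|r
pq|r ∧ p|q|r = p|q|r
pr|q ∧ p|qr = p|q|r
p|q|r ∧ p|q|r = p|q|r
pq|r ∨ p|q|r = pq|r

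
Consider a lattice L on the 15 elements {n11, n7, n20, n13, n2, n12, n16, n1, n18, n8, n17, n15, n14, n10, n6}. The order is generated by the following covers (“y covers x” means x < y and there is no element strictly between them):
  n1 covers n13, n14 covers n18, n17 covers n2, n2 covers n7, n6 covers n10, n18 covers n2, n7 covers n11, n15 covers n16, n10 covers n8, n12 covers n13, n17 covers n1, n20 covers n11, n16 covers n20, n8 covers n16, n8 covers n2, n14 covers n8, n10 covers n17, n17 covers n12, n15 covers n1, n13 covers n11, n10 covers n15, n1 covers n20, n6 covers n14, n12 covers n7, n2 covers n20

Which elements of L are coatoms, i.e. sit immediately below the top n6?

n10, n14

The coatoms are exactly the elements covered by n6: n10, n14.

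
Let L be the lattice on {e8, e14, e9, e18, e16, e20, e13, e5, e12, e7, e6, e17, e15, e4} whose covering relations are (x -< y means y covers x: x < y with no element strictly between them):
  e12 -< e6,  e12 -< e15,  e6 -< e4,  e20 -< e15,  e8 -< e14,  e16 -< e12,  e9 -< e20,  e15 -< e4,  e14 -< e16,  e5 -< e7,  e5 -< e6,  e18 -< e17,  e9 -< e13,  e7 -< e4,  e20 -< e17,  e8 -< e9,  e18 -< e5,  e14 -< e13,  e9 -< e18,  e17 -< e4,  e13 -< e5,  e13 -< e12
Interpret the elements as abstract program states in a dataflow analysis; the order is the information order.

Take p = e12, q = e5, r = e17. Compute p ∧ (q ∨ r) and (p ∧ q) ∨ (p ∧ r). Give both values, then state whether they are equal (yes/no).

q ∨ r = e4, so p ∧ (q ∨ r) = e12 ∧ e4 = e12.
p ∧ q = e13 and p ∧ r = e9, so (p ∧ q) ∨ (p ∧ r) = e13 ∨ e9 = e13.
Equal: no.

e12; e13; no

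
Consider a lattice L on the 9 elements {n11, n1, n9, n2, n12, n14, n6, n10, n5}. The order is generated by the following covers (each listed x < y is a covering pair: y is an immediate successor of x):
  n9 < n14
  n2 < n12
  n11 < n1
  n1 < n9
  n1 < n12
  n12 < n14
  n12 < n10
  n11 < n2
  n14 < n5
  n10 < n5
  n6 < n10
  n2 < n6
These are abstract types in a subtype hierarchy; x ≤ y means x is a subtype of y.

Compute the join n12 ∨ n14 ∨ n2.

Common upper bounds of {n12, n14, n2}: n14, n5.
The least among these is n14.

n14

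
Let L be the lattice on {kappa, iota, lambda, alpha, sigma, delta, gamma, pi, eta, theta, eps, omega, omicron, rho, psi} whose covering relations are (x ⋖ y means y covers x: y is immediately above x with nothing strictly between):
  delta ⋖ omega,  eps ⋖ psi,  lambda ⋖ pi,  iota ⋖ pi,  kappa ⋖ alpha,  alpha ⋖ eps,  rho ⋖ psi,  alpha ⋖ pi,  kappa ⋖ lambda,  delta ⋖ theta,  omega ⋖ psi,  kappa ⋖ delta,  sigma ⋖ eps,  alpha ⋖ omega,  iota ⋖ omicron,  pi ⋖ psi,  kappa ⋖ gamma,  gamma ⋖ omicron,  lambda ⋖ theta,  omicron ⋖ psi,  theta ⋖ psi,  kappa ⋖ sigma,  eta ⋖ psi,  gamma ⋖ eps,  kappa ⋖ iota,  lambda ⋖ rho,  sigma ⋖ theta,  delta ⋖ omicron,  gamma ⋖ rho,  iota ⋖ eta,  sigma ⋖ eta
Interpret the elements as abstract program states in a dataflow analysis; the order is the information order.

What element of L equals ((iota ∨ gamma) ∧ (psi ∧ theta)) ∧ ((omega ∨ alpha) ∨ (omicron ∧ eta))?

delta

iota ∨ gamma = omicron
psi ∧ theta = theta
omicron ∧ theta = delta
omega ∨ alpha = omega
omicron ∧ eta = iota
omega ∨ iota = psi
delta ∧ psi = delta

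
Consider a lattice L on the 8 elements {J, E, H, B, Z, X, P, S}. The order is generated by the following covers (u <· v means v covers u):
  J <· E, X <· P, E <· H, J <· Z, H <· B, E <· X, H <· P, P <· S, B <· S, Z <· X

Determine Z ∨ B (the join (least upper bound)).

Common upper bounds of {Z, B}: S.
The least among these is S.

S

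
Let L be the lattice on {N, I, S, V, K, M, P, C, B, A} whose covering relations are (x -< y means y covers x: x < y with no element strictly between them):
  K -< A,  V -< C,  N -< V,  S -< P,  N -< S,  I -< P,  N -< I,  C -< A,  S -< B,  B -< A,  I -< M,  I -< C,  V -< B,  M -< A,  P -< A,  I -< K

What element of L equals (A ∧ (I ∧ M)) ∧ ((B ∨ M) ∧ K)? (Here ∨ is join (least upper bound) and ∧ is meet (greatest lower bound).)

I

I ∧ M = I
A ∧ I = I
B ∨ M = A
A ∧ K = K
I ∧ K = I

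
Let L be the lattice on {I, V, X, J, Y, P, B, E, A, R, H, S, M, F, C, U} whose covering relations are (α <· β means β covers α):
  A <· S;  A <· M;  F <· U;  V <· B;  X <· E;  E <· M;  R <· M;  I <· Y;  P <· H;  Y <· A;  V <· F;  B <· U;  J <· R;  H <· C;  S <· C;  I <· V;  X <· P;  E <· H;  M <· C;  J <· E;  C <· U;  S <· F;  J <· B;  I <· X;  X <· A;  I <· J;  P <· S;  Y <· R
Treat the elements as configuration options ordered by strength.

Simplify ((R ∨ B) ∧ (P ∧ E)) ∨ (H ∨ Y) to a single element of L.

C

R ∨ B = U
P ∧ E = X
U ∧ X = X
H ∨ Y = C
X ∨ C = C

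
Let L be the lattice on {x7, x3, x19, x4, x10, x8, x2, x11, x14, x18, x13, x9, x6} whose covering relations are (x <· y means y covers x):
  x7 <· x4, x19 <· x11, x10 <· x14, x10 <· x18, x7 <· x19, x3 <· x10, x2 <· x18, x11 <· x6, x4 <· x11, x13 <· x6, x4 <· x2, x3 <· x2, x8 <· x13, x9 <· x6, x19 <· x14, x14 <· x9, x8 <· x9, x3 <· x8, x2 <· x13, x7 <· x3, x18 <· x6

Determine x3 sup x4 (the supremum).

Common upper bounds of {x3, x4}: x13, x18, x2, x6.
The least among these is x2.

x2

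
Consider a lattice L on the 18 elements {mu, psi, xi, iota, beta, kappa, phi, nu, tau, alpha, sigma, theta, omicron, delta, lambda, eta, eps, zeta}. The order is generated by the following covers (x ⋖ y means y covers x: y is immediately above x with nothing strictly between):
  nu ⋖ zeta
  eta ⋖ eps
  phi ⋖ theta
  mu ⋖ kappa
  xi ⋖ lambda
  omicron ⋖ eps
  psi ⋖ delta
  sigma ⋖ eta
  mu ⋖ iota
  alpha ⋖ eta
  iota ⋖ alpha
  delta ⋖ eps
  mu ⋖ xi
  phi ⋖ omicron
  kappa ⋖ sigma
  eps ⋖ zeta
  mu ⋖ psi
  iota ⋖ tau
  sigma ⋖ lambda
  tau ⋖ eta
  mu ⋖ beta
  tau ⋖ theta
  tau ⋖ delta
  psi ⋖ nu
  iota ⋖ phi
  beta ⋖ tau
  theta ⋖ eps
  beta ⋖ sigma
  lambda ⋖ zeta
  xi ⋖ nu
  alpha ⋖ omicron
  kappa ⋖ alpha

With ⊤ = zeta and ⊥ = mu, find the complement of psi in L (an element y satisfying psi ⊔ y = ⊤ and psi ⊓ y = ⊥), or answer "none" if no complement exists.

Need y with psi ∨ y = zeta and psi ∧ y = mu.
Checking each element gives: lambda.

lambda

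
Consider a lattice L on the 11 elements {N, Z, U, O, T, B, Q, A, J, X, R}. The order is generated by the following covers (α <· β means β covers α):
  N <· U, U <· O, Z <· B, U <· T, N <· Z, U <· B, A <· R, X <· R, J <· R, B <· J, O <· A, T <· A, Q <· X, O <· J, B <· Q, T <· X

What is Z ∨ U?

Common upper bounds of {Z, U}: B, J, Q, R, X.
The least among these is B.

B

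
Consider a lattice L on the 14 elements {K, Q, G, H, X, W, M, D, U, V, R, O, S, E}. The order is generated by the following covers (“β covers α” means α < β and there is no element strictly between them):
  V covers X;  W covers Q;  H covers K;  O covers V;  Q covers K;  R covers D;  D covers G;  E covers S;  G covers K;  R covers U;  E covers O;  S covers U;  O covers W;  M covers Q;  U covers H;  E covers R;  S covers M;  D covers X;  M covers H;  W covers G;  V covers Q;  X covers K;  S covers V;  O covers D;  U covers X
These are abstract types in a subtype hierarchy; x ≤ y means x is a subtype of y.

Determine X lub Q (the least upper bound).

V

Common upper bounds of {X, Q}: E, O, S, V.
The least among these is V.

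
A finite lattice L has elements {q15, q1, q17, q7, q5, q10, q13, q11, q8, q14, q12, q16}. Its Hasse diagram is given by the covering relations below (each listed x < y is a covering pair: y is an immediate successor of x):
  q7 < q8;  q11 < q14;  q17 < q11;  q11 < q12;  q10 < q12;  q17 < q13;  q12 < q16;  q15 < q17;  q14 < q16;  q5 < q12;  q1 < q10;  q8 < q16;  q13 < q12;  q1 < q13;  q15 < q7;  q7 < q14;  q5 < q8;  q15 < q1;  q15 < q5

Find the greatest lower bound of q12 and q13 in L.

q13

Common lower bounds of {q12, q13}: q1, q13, q15, q17.
The greatest among these is q13.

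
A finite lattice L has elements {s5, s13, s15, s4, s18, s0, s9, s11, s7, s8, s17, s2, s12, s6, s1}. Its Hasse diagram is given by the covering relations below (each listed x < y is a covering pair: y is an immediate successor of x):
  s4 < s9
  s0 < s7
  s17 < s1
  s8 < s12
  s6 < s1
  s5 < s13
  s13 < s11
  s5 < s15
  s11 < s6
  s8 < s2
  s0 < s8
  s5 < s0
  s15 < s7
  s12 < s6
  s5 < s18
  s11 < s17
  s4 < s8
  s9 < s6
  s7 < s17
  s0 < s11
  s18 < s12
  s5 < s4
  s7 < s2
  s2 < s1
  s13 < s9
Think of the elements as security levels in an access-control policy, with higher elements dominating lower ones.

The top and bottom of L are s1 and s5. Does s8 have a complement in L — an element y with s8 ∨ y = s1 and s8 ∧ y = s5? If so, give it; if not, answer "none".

none

For every candidate y, either s8 ∨ y ≠ s1 or s8 ∧ y ≠ s5; no complement exists.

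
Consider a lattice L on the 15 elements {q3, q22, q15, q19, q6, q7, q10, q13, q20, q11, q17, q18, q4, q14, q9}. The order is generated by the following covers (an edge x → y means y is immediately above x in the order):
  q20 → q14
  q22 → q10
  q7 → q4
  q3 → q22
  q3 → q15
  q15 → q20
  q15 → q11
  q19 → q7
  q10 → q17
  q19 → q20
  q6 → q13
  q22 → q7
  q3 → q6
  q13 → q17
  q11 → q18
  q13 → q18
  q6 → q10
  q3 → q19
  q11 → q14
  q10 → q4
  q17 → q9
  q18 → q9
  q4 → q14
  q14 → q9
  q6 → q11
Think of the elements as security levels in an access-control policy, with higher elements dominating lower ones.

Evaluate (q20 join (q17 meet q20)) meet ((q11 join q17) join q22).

q20

q17 ∧ q20 = q3
q20 ∨ q3 = q20
q11 ∨ q17 = q9
q9 ∨ q22 = q9
q20 ∧ q9 = q20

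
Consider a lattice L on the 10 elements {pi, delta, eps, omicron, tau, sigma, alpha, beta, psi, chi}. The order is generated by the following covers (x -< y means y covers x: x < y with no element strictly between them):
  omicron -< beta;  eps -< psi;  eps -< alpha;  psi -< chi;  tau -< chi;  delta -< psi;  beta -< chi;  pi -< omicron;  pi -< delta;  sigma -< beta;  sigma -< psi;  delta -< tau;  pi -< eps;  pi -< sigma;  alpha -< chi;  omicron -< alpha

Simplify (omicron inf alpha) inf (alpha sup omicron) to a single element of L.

omicron

omicron ∧ alpha = omicron
alpha ∨ omicron = alpha
omicron ∧ alpha = omicron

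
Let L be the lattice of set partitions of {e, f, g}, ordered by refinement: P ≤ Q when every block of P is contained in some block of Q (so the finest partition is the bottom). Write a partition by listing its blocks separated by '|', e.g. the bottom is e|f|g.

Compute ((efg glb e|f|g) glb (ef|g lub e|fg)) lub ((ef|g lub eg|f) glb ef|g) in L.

ef|g

efg ∧ e|f|g = e|f|g
ef|g ∨ e|fg = efg
e|f|g ∧ efg = e|f|g
ef|g ∨ eg|f = efg
efg ∧ ef|g = ef|g
e|f|g ∨ ef|g = ef|g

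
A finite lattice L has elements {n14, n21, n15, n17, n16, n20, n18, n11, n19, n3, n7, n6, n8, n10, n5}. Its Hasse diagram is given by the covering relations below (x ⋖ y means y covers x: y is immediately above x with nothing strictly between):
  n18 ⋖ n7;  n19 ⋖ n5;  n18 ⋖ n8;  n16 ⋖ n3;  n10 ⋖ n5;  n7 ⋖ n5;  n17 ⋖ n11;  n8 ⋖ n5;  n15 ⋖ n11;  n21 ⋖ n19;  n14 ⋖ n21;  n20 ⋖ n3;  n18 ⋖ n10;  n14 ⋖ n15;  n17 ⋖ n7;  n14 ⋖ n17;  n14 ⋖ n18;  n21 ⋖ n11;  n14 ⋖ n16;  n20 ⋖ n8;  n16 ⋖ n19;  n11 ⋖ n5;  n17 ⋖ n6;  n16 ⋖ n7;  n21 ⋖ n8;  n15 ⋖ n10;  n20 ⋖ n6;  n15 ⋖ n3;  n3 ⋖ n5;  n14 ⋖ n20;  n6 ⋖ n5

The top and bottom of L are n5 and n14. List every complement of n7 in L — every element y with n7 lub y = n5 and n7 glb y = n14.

Need y with n7 ∨ y = n5 and n7 ∧ y = n14.
Checking each element gives: n15, n20, n21.

n15, n20, n21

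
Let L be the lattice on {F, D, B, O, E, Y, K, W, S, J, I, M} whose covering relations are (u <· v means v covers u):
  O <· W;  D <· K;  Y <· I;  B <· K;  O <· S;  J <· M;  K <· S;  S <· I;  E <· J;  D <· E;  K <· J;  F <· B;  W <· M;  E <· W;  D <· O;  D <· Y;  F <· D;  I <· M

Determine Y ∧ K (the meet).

Common lower bounds of {Y, K}: D, F.
The greatest among these is D.

D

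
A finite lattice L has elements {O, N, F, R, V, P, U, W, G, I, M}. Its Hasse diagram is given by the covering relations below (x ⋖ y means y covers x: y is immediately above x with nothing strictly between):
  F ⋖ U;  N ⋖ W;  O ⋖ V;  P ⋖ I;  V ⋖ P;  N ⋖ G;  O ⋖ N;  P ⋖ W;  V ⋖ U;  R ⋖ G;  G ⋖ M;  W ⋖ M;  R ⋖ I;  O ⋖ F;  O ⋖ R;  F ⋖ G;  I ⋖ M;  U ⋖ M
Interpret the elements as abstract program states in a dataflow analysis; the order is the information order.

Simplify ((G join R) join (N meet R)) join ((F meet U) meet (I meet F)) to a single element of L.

G

G ∨ R = G
N ∧ R = O
G ∨ O = G
F ∧ U = F
I ∧ F = O
F ∧ O = O
G ∨ O = G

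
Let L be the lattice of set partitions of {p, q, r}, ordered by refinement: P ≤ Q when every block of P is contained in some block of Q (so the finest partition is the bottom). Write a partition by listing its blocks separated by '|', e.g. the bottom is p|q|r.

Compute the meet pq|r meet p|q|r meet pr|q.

p|q|r

Common lower bounds of {pq|r, p|q|r, pr|q}: p|q|r.
The greatest among these is p|q|r.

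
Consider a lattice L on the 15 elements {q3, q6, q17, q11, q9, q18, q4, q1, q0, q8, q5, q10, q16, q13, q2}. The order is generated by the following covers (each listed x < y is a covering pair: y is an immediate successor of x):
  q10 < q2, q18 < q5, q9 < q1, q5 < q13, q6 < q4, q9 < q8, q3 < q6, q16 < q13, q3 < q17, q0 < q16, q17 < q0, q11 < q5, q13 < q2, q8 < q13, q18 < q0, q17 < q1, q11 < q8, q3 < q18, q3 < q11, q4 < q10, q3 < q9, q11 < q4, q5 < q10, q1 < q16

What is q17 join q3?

q17

Common upper bounds of {q17, q3}: q0, q1, q13, q16, q17, q2.
The least among these is q17.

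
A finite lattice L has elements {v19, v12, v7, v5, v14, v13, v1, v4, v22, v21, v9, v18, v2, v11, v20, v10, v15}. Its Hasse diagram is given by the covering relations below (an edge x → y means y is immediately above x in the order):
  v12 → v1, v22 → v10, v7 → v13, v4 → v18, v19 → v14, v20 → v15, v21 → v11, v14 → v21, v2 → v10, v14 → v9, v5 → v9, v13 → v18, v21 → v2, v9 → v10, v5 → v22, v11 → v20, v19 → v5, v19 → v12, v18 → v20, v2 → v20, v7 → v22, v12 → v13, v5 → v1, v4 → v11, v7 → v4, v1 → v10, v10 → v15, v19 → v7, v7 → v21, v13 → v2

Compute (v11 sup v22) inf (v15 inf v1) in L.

v1

v11 ∨ v22 = v15
v15 ∧ v1 = v1
v15 ∧ v1 = v1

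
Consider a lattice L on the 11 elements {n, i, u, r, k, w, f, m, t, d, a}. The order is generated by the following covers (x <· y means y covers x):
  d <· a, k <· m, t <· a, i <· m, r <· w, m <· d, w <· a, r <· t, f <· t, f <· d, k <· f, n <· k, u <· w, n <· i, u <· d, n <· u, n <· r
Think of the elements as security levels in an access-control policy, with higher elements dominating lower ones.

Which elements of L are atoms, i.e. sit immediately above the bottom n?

The atoms are exactly the elements that cover n: i, k, r, u.

i, k, r, u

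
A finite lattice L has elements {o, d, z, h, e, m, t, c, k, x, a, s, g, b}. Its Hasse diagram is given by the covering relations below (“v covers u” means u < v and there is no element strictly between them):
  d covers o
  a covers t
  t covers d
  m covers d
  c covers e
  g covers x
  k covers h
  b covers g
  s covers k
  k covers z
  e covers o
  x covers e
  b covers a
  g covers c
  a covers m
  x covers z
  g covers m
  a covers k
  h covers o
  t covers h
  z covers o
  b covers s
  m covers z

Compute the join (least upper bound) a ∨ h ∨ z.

a

Common upper bounds of {a, h, z}: a, b.
The least among these is a.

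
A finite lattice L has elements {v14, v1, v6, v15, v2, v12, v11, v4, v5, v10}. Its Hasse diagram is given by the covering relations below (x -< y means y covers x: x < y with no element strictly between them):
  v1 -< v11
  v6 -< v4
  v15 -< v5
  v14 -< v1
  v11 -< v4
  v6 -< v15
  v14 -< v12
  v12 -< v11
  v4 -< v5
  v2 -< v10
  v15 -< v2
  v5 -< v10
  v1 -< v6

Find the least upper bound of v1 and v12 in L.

v11

Common upper bounds of {v1, v12}: v10, v11, v4, v5.
The least among these is v11.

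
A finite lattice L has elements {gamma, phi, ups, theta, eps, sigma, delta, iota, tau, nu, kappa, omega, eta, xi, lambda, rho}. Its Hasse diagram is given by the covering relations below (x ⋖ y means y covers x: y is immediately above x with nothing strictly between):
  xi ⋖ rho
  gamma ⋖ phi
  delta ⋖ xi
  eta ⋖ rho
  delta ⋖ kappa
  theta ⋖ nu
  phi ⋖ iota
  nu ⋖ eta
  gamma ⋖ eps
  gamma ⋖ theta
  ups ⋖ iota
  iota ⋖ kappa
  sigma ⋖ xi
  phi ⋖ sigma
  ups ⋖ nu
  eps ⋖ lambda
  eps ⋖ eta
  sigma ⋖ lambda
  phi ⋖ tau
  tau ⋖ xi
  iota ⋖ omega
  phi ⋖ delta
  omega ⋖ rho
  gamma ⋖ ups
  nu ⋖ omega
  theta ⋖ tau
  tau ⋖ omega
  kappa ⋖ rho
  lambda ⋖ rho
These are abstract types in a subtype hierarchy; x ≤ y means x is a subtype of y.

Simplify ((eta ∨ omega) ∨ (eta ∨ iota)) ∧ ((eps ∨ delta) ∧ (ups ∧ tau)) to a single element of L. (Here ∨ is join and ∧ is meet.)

gamma

eta ∨ omega = rho
eta ∨ iota = rho
rho ∨ rho = rho
eps ∨ delta = rho
ups ∧ tau = gamma
rho ∧ gamma = gamma
rho ∧ gamma = gamma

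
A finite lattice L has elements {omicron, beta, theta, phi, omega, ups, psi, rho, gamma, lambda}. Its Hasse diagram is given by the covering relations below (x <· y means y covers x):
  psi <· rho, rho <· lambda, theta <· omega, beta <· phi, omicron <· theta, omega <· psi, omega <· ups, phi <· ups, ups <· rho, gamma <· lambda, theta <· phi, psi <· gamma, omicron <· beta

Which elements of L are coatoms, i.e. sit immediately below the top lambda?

The coatoms are exactly the elements covered by lambda: gamma, rho.

gamma, rho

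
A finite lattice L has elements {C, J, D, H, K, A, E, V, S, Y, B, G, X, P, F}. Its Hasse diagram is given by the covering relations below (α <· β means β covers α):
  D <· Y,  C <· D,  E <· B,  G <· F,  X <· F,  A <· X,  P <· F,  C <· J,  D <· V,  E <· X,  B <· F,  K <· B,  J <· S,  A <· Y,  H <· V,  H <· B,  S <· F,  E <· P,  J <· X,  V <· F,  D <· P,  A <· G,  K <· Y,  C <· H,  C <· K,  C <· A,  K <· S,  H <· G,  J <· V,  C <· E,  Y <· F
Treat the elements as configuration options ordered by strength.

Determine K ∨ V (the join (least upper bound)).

Common upper bounds of {K, V}: F.
The least among these is F.

F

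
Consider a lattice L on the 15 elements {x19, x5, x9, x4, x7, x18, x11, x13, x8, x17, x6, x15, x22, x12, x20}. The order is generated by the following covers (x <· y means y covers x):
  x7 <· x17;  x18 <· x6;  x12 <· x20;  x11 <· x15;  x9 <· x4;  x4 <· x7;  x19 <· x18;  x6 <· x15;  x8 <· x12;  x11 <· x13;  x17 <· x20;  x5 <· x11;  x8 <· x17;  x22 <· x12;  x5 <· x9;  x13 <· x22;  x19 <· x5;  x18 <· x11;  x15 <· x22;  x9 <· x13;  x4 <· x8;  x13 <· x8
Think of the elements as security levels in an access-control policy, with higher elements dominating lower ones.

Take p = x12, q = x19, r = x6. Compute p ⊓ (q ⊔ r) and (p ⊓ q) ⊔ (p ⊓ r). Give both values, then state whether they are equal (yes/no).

x6; x6; yes

q ⊔ r = x6, so p ⊓ (q ⊔ r) = x12 ⊓ x6 = x6.
p ⊓ q = x19 and p ⊓ r = x6, so (p ⊓ q) ⊔ (p ⊓ r) = x19 ⊔ x6 = x6.
Equal: yes.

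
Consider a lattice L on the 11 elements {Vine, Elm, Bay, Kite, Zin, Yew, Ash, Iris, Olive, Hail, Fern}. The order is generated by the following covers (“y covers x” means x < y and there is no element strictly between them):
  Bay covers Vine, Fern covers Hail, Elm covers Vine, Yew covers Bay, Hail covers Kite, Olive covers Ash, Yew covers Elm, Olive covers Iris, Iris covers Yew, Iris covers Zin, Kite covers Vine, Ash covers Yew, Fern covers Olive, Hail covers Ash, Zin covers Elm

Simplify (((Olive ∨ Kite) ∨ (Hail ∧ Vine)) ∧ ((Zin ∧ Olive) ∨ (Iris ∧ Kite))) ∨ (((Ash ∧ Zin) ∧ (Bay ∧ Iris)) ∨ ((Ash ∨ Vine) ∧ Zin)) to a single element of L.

Olive ∨ Kite = Fern
Hail ∧ Vine = Vine
Fern ∨ Vine = Fern
Zin ∧ Olive = Zin
Iris ∧ Kite = Vine
Zin ∨ Vine = Zin
Fern ∧ Zin = Zin
Ash ∧ Zin = Elm
Bay ∧ Iris = Bay
Elm ∧ Bay = Vine
Ash ∨ Vine = Ash
Ash ∧ Zin = Elm
Vine ∨ Elm = Elm
Zin ∨ Elm = Zin

Zin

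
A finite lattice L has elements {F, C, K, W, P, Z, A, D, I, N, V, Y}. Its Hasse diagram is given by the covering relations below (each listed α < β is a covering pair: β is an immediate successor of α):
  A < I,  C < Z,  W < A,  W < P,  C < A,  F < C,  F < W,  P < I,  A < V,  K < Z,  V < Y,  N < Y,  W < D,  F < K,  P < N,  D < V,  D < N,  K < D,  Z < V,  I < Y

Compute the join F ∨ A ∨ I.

Common upper bounds of {F, A, I}: I, Y.
The least among these is I.

I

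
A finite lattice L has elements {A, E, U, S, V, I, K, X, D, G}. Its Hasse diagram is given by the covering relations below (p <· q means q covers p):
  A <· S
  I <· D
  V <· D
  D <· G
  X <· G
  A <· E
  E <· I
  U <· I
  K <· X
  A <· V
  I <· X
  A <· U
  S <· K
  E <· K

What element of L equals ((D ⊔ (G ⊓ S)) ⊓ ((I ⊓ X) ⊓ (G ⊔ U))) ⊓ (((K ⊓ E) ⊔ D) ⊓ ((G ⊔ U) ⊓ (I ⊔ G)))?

G ∧ S = S
D ∨ S = G
I ∧ X = I
G ∨ U = G
I ∧ G = I
G ∧ I = I
K ∧ E = E
E ∨ D = D
G ∨ U = G
I ∨ G = G
G ∧ G = G
D ∧ G = D
I ∧ D = I

I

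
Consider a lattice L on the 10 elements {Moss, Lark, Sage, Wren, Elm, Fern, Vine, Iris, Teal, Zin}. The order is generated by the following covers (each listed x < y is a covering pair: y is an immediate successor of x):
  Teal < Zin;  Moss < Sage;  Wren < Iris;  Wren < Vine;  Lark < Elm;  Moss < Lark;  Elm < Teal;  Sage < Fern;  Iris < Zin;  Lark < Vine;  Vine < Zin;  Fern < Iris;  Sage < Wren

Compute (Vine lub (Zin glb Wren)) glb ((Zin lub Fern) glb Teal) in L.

Lark

Zin ∧ Wren = Wren
Vine ∨ Wren = Vine
Zin ∨ Fern = Zin
Zin ∧ Teal = Teal
Vine ∧ Teal = Lark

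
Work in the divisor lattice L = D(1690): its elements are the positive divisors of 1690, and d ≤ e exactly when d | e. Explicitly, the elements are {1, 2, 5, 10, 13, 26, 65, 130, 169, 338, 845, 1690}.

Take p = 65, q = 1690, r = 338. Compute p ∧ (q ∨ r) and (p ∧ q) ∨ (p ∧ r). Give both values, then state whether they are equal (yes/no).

65; 65; yes

q ∨ r = 1690, so p ∧ (q ∨ r) = 65 ∧ 1690 = 65.
p ∧ q = 65 and p ∧ r = 13, so (p ∧ q) ∨ (p ∧ r) = 65 ∨ 13 = 65.
Equal: yes.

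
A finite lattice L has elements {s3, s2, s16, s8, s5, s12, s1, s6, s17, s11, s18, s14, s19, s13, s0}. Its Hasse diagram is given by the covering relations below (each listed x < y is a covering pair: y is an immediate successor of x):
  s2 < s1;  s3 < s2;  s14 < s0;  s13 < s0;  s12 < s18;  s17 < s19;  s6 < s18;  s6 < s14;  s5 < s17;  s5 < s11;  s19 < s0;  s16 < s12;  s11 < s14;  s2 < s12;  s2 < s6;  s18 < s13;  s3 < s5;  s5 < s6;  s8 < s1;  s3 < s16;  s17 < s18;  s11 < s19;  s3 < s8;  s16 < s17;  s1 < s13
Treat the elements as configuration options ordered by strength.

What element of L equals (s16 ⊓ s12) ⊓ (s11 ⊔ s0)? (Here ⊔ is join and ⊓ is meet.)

s16

s16 ∧ s12 = s16
s11 ∨ s0 = s0
s16 ∧ s0 = s16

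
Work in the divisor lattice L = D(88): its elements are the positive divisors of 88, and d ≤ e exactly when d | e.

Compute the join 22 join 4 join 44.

44

Common upper bounds of {22, 4, 44}: 44, 88.
The least among these is 44.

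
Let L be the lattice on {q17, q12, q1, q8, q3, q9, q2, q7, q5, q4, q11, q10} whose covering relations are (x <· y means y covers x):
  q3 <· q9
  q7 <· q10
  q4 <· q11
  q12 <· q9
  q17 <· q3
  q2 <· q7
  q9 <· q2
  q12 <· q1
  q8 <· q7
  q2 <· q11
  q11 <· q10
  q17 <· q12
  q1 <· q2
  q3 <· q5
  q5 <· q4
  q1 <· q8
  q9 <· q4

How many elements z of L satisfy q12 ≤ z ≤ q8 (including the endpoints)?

The interval [q12, q8] = {q1, q12, q8}, which has 3 elements.

3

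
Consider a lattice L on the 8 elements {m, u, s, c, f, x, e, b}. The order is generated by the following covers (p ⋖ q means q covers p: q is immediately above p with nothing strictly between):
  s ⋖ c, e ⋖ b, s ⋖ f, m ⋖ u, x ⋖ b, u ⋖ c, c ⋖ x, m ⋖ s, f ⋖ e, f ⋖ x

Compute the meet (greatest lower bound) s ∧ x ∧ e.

s

Common lower bounds of {s, x, e}: m, s.
The greatest among these is s.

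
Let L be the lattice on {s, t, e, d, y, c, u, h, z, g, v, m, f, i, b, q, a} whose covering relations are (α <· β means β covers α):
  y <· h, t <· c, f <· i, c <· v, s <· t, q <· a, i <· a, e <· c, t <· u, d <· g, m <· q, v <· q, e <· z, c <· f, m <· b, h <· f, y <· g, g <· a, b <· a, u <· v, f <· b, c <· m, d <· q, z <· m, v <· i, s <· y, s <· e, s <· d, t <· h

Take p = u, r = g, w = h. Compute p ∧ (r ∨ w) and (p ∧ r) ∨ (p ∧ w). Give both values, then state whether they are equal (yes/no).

u; t; no

r ∨ w = a, so p ∧ (r ∨ w) = u ∧ a = u.
p ∧ r = s and p ∧ w = t, so (p ∧ r) ∨ (p ∧ w) = s ∨ t = t.
Equal: no.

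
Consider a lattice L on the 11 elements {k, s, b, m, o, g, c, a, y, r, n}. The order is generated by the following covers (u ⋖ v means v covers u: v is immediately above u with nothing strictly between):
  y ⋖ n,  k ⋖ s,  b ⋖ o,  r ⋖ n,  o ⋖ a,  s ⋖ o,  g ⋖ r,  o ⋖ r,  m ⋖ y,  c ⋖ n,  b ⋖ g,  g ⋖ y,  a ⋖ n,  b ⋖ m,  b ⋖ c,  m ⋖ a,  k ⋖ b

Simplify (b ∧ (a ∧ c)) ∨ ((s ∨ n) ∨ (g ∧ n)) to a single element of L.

n

a ∧ c = b
b ∧ b = b
s ∨ n = n
g ∧ n = g
n ∨ g = n
b ∨ n = n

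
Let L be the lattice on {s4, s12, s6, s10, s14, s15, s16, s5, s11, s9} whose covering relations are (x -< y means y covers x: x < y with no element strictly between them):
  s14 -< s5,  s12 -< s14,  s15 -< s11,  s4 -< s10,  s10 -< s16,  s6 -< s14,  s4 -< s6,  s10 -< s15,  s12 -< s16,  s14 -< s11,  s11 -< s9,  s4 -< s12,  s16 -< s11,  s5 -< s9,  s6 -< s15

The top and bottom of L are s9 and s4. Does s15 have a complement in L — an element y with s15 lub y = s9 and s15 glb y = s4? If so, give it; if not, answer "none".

none

For every candidate y, either s15 ∨ y ≠ s9 or s15 ∧ y ≠ s4; no complement exists.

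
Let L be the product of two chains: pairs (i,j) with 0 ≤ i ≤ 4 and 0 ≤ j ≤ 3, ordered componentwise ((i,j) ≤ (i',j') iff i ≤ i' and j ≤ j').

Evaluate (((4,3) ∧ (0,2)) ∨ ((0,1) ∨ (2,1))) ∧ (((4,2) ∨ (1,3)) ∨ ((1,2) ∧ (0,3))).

(4,3) ∧ (0,2) = (0,2)
(0,1) ∨ (2,1) = (2,1)
(0,2) ∨ (2,1) = (2,2)
(4,2) ∨ (1,3) = (4,3)
(1,2) ∧ (0,3) = (0,2)
(4,3) ∨ (0,2) = (4,3)
(2,2) ∧ (4,3) = (2,2)

(2,2)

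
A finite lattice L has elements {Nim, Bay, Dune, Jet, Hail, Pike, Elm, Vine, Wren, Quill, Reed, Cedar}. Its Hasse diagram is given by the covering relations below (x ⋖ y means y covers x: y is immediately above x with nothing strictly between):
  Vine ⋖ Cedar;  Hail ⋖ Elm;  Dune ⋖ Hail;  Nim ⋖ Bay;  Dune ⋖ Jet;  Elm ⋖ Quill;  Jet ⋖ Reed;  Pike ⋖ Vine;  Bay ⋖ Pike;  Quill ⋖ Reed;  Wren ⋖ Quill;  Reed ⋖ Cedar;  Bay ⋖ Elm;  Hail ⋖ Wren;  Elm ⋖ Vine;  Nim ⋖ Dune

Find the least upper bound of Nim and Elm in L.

Elm

Common upper bounds of {Nim, Elm}: Cedar, Elm, Quill, Reed, Vine.
The least among these is Elm.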